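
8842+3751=12593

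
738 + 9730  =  10468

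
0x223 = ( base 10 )547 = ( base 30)i7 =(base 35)fm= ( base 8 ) 1043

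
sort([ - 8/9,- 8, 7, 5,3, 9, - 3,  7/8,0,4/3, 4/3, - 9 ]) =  [-9, - 8, - 3, - 8/9,0 , 7/8, 4/3, 4/3, 3 , 5, 7, 9 ]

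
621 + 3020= 3641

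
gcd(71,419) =1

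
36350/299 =36350/299 = 121.57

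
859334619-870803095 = -11468476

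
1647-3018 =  - 1371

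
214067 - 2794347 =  - 2580280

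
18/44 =9/22= 0.41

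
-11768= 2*( - 5884) 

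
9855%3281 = 12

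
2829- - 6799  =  9628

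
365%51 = 8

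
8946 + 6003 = 14949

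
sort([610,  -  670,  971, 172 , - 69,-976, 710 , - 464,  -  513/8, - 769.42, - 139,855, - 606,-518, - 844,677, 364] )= [-976,-844, - 769.42, - 670, - 606,-518,-464,  -  139, -69, - 513/8,172,  364,610 , 677, 710,855,971 ]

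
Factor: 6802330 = 2^1*5^1 * 31^1 * 21943^1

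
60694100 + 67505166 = 128199266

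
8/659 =8/659  =  0.01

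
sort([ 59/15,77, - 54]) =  [ - 54, 59/15,77]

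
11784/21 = 3928/7 = 561.14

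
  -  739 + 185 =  - 554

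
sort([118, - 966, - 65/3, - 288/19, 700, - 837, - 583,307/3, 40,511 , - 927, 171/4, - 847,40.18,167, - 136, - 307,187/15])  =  [-966,-927, -847, - 837,-583, - 307,-136, - 65/3,- 288/19, 187/15,40, 40.18,171/4 , 307/3,118,167,511, 700 ] 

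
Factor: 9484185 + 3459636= 3^1*11^1*37^1 * 10601^1 =12943821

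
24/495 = 8/165   =  0.05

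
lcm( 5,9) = 45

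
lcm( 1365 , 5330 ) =111930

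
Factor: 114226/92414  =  7^( - 1)*23^( - 1)*199^1 =199/161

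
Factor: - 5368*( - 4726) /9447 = 2^4* 3^(  -  1) * 11^1*17^1* 47^( - 1)*  61^1*67^( - 1) * 139^1 =25369168/9447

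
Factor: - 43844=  - 2^2*97^1*113^1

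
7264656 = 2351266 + 4913390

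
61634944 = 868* 71008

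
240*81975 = 19674000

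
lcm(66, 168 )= 1848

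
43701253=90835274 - 47134021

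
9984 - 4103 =5881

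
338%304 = 34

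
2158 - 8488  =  -6330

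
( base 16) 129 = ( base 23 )CL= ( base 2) 100101001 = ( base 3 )102000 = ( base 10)297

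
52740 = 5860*9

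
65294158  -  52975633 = 12318525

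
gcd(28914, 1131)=3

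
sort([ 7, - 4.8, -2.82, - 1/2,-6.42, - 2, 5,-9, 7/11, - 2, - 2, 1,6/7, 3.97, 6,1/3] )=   [ - 9,-6.42, - 4.8, - 2.82,-2, - 2 , - 2, - 1/2, 1/3, 7/11,6/7, 1,3.97, 5, 6 , 7]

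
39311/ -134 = -39311/134 = - 293.37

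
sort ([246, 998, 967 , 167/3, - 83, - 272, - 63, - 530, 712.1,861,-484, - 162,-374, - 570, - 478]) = [-570, - 530, - 484, - 478, -374, - 272, - 162,-83, - 63 , 167/3, 246, 712.1,861, 967,  998 ] 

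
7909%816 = 565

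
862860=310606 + 552254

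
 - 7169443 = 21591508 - 28760951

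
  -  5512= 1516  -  7028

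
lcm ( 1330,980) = 18620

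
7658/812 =9 + 25/58 = 9.43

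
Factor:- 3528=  - 2^3 * 3^2 * 7^2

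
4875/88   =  4875/88 = 55.40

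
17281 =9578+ 7703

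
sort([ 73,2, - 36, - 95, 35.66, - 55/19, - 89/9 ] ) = [ - 95 , - 36,-89/9, - 55/19, 2, 35.66, 73 ] 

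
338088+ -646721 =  - 308633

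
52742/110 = 26371/55= 479.47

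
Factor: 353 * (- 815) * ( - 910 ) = 2^1*5^2*7^1*13^1*163^1* 353^1 =261802450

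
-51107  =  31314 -82421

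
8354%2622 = 488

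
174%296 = 174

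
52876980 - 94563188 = -41686208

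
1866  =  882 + 984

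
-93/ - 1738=93/1738 = 0.05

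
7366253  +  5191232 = 12557485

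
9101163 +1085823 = 10186986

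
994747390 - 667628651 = 327118739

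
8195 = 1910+6285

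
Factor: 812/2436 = 1/3 = 3^(-1) 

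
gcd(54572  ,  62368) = 7796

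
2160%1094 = 1066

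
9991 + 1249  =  11240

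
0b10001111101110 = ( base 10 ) 9198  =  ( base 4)2033232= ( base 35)7HS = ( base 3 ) 110121200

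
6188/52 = 119 = 119.00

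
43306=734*59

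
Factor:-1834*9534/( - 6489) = 2^2*3^( - 1 )*7^1*103^ (  -  1)*131^1*227^1= 832636/309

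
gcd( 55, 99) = 11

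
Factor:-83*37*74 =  - 227254 = - 2^1*37^2*83^1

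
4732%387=88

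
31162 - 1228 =29934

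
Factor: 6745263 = 3^1*7^1 * 321203^1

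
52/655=52/655 = 0.08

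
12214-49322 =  - 37108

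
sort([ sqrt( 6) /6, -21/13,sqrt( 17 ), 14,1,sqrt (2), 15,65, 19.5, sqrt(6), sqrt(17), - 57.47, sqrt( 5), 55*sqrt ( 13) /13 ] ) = [ - 57.47,  -  21/13,sqrt(6 )/6,1,sqrt(2),sqrt ( 5 ) , sqrt(6),sqrt(17 ) , sqrt( 17 ),14, 15,55*sqrt( 13) /13, 19.5, 65]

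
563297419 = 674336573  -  111039154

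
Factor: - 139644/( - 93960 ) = 431/290= 2^( - 1)*5^ ( - 1)*29^( - 1 )*431^1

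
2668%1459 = 1209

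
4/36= 1/9 = 0.11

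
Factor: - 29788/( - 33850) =22/25 = 2^1 *5^( - 2)*11^1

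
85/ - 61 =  - 85/61 = -  1.39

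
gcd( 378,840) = 42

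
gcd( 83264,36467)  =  1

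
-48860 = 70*( - 698 ) 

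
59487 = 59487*1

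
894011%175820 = 14911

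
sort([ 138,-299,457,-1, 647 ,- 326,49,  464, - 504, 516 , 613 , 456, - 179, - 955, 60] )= [-955, - 504 , - 326, - 299, - 179,-1, 49  ,  60,138,456,457,464,516,613, 647 ]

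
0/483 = 0 = 0.00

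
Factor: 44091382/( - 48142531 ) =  - 2^1 *1801^ ( - 1)*26731^( - 1)*22045691^1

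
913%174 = 43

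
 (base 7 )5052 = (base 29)22C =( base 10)1752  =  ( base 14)8d2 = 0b11011011000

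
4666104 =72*64807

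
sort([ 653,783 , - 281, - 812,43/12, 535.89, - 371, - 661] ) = [-812, - 661, - 371, - 281 , 43/12,535.89 , 653, 783] 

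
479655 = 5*95931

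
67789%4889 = 4232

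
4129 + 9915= 14044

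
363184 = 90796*4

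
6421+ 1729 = 8150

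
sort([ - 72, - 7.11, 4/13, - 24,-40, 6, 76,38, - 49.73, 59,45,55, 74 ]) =[ -72, - 49.73, - 40,  -  24, - 7.11, 4/13,6, 38, 45, 55, 59,74,76 ]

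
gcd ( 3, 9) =3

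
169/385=169/385  =  0.44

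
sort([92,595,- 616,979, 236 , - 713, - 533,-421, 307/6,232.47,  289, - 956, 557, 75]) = [ - 956,  -  713,-616, -533, - 421, 307/6, 75,92,232.47,236,289 , 557,595,979]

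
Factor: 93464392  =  2^3* 7^1*1193^1*1399^1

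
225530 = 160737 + 64793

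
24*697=16728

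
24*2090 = 50160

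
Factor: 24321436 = 2^2*1093^1*5563^1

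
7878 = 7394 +484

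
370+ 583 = 953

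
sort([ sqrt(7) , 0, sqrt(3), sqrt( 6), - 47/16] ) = [-47/16, 0, sqrt( 3 ) , sqrt(6),sqrt( 7 )]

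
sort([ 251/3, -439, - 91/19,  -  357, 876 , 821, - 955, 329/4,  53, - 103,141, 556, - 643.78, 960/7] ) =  [ - 955, - 643.78 , - 439, - 357, - 103, - 91/19,  53,329/4, 251/3, 960/7, 141, 556, 821, 876]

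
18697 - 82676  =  -63979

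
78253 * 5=391265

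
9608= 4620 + 4988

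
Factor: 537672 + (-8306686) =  - 2^1*11^1* 353137^1= - 7769014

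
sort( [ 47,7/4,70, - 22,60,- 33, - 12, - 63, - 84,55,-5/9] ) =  [ - 84,-63, - 33, - 22, - 12, - 5/9,7/4, 47, 55, 60 , 70 ]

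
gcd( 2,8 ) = 2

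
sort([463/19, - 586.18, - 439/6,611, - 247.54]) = [- 586.18,- 247.54, - 439/6,463/19,611 ]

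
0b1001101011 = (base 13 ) 388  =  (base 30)kj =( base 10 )619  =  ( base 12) 437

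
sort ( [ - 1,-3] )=[ - 3,-1] 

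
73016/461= 158 + 178/461 = 158.39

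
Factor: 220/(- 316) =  - 55/79 = -5^1*11^1*79^( - 1) 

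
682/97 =7 +3/97 =7.03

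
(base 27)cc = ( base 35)9l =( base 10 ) 336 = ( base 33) A6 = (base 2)101010000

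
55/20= 2 + 3/4 =2.75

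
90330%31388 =27554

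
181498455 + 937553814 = 1119052269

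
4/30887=4/30887= 0.00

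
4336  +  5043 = 9379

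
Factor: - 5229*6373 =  - 3^2*7^1 * 83^1*6373^1 = -  33324417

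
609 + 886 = 1495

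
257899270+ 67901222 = 325800492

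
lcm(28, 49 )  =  196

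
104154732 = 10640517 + 93514215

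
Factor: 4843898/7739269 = 2^1*19^2*43^( - 1)* 211^( - 1 )*853^( - 1)*6709^1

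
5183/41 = 126 + 17/41=126.41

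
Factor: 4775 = 5^2*191^1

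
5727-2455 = 3272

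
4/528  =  1/132 = 0.01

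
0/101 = 0= 0.00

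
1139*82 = 93398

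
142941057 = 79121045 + 63820012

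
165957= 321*517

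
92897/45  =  2064 + 17/45= 2064.38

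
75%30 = 15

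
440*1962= 863280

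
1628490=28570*57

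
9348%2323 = 56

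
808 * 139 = 112312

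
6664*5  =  33320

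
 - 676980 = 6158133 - 6835113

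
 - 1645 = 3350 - 4995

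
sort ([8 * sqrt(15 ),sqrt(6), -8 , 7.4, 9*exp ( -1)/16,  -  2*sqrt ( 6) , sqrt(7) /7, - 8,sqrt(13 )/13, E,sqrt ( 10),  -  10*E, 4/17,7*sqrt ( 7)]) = [ - 10*E, - 8,-8,-2*sqrt( 6),9 * exp ( - 1)/16, 4/17,sqrt( 13)/13,sqrt(7 )/7, sqrt(6),E,  sqrt(10) , 7.4 , 7*sqrt ( 7), 8*sqrt( 15)]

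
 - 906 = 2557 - 3463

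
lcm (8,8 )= 8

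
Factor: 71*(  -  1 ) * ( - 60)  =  4260 =2^2*3^1*5^1*71^1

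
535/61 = 535/61 = 8.77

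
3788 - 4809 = - 1021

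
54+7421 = 7475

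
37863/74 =511+ 49/74  =  511.66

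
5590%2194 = 1202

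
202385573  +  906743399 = 1109128972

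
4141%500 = 141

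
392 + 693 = 1085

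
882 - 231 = 651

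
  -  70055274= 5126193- 75181467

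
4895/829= 5 + 750/829 = 5.90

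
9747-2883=6864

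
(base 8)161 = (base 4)1301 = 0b1110001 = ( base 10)113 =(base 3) 11012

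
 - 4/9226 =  - 1 + 4611/4613= - 0.00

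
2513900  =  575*4372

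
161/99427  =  161/99427=   0.00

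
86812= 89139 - 2327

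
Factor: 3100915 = 5^1*620183^1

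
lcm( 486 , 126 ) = 3402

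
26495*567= 15022665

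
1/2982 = 1/2982   =  0.00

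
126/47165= 126/47165 = 0.00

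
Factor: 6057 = 3^2 * 673^1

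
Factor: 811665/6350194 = 2^( - 1)*3^2*5^1*17^1*1061^1*3175097^(-1) 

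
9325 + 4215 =13540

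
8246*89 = 733894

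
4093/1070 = 4093/1070 = 3.83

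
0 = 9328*0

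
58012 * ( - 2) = -116024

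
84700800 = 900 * 94112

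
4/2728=1/682 = 0.00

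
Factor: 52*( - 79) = - 2^2 * 13^1*79^1 =-4108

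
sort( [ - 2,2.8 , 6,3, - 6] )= [ - 6,  -  2,2.8, 3 , 6]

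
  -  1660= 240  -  1900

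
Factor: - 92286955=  - 5^1 *157^1*117563^1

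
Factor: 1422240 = 2^5*3^1* 5^1 * 2963^1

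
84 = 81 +3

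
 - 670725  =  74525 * ( - 9 )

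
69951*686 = 47986386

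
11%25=11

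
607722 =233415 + 374307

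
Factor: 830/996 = 5/6= 2^( - 1)*3^( - 1)*5^1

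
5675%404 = 19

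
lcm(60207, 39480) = 2408280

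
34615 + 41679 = 76294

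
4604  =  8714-4110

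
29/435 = 1/15 = 0.07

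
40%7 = 5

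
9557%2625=1682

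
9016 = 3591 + 5425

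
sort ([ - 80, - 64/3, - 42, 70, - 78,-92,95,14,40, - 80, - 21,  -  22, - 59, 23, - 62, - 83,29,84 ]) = [ -92, - 83,- 80, - 80, - 78, - 62 ,-59,  -  42, - 22, - 64/3,- 21,14, 23,  29,40,70, 84,  95] 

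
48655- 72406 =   -  23751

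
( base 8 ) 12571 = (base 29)6fg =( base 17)1206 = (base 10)5497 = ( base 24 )9d1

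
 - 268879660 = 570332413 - 839212073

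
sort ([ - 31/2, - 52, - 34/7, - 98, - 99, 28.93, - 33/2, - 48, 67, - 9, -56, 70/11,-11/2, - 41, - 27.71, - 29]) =[ - 99, - 98, - 56, - 52, - 48,-41,-29, - 27.71, - 33/2, - 31/2, - 9, - 11/2 , - 34/7, 70/11, 28.93, 67]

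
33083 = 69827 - 36744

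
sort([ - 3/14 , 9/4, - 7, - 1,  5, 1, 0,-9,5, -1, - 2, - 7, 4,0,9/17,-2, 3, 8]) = [  -  9, - 7, - 7, - 2, - 2, - 1, - 1,-3/14,0, 0, 9/17, 1, 9/4 , 3,4, 5,5, 8 ] 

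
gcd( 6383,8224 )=1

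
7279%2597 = 2085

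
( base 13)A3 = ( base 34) 3V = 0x85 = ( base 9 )157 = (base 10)133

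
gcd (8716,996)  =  4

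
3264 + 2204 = 5468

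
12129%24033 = 12129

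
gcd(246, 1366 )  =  2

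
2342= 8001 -5659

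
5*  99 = 495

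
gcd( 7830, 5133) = 87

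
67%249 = 67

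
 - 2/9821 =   -  2/9821 = -0.00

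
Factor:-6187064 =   -  2^3 * 13^1*41^1*1451^1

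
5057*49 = 247793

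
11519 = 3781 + 7738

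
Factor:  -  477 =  - 3^2*53^1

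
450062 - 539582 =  - 89520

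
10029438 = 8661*1158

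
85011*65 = 5525715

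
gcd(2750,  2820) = 10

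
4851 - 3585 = 1266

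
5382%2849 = 2533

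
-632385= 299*( - 2115) 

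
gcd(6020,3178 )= 14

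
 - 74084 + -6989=-81073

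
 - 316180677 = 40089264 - 356269941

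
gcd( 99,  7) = 1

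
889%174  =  19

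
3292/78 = 42 + 8/39 = 42.21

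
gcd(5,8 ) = 1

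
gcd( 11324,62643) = 19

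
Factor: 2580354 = 2^1*3^2 * 7^1*20479^1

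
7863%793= 726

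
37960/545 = 69 + 71/109 = 69.65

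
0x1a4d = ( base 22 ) DK1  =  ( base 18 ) 12E1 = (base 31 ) 706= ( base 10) 6733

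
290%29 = 0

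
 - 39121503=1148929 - 40270432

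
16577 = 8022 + 8555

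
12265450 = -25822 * (-475)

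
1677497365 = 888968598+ 788528767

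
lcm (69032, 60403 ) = 483224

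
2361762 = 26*90837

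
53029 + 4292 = 57321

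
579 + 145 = 724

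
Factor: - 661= - 661^1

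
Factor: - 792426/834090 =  - 132071/139015 =- 5^( -1)*27803^( - 1 )*132071^1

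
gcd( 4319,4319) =4319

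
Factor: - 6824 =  - 2^3*853^1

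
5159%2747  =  2412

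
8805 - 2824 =5981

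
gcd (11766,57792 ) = 6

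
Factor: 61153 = 61153^1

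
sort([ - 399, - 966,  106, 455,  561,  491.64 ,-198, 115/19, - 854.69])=[ - 966, - 854.69, - 399, - 198,115/19,  106,455, 491.64,561 ]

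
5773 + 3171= 8944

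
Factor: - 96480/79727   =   - 2^5*3^2*5^1*61^(  -  1 )*67^1*1307^( - 1 ) 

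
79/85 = 79/85 = 0.93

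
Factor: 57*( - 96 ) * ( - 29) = 2^5*3^2 * 19^1 * 29^1=158688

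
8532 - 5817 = 2715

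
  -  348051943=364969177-713021120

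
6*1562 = 9372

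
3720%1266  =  1188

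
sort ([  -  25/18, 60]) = [ - 25/18,60]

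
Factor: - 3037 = -3037^1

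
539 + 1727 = 2266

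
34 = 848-814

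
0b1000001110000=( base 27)5KN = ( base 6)31252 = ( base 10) 4208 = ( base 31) 4BN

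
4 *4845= 19380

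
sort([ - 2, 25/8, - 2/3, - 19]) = [ - 19,-2,-2/3 , 25/8] 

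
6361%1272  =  1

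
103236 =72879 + 30357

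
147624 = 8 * 18453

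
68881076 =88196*781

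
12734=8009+4725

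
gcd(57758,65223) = 1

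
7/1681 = 7/1681 = 0.00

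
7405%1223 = 67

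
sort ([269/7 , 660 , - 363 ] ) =[ - 363,269/7,660 ] 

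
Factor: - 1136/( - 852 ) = 4/3=2^2*3^( - 1 )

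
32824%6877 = 5316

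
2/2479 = 2/2479 = 0.00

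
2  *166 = 332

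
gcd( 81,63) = 9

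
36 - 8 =28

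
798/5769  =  266/1923=0.14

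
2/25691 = 2/25691= 0.00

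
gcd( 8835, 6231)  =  93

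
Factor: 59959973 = 79^1*758987^1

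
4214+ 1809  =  6023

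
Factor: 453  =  3^1*151^1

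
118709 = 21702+97007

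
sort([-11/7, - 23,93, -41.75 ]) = [- 41.75, - 23,-11/7,93 ]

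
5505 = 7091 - 1586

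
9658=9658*1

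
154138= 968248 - 814110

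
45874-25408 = 20466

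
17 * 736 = 12512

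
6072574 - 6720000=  - 647426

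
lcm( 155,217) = 1085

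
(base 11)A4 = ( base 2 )1110010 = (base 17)6C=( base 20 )5E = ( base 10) 114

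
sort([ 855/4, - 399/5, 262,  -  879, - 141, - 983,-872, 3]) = [ - 983, - 879,-872,-141, - 399/5, 3,855/4,262]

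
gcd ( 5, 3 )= 1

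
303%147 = 9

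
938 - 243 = 695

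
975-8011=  - 7036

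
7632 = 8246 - 614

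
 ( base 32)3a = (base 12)8a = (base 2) 1101010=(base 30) 3G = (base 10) 106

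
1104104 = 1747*632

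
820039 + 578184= 1398223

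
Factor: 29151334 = 2^1 * 43^2*7883^1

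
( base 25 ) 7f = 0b10111110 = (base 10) 190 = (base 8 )276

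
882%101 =74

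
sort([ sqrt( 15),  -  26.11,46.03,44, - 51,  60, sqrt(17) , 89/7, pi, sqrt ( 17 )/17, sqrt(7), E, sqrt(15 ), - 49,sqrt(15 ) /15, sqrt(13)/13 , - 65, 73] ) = [ - 65, - 51, - 49,-26.11,sqrt(17 ) /17,sqrt (15)/15,sqrt ( 13)/13, sqrt(7 ), E,  pi, sqrt(15), sqrt( 15),  sqrt( 17), 89/7, 44, 46.03,  60,73 ] 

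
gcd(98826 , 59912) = 2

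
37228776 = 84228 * 442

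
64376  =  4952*13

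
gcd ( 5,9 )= 1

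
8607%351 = 183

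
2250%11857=2250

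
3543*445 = 1576635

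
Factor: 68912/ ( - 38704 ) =-41^( - 1)*73^1 = -  73/41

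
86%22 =20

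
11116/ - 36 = -309 +2/9 = -308.78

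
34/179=34/179= 0.19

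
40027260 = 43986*910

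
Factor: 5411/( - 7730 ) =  - 2^( - 1)*5^( - 1 )*7^1  =  - 7/10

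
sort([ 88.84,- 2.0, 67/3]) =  [ - 2.0, 67/3,88.84 ] 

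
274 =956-682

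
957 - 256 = 701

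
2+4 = 6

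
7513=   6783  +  730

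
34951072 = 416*84017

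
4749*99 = 470151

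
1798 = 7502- 5704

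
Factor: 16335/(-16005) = -3^2*11^1*97^( - 1) = - 99/97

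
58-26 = 32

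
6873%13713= 6873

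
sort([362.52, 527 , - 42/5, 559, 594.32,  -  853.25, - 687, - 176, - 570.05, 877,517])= [-853.25,  -  687,  -  570.05,-176, - 42/5, 362.52,  517, 527, 559,594.32 , 877]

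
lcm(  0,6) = 0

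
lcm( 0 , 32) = 0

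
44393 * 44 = 1953292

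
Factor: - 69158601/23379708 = -23052867/7793236  =  - 2^(-2)*3^1*11^( - 1)*17^1 * 37^(-1)*4787^(- 1 )*452017^1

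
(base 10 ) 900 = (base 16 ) 384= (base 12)630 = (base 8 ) 1604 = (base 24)1dc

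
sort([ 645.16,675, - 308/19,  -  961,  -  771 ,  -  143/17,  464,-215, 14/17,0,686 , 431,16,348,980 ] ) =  [- 961, -771,  -  215,  -  308/19, - 143/17,0,14/17,16,348,431,464, 645.16,675, 686, 980] 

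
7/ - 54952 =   -  1 + 54945/54952  =  - 0.00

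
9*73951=665559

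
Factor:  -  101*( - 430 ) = 2^1*5^1*43^1*101^1 = 43430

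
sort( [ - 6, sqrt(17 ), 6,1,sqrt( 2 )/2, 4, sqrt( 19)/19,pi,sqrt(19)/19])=[-6, sqrt( 19 ) /19,sqrt( 19 )/19,sqrt( 2) /2, 1, pi,  4,sqrt( 17 ),6 ]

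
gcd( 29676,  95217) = 3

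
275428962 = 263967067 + 11461895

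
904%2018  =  904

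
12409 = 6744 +5665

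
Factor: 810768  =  2^4*3^1*7^1*19^1*127^1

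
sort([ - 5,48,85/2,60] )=[ - 5 , 85/2, 48, 60] 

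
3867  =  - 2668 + 6535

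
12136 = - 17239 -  - 29375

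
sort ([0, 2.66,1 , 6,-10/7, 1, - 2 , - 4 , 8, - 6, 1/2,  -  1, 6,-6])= [  -  6,-6, - 4, - 2, - 10/7, - 1, 0 , 1/2 , 1,1,2.66,6,6, 8 ]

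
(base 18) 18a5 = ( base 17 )1CD7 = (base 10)8609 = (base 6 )103505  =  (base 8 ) 20641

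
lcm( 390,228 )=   14820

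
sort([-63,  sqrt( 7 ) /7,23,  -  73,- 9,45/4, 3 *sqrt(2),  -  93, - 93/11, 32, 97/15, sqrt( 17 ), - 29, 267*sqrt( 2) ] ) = [-93,-73,-63, - 29, - 9, - 93/11, sqrt ( 7 )/7, sqrt( 17), 3*sqrt( 2),97/15,  45/4,23, 32,267 * sqrt( 2 )]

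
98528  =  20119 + 78409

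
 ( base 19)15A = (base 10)466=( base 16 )1d2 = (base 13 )29b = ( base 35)DB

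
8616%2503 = 1107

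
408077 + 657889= 1065966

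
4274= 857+3417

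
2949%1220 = 509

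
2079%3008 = 2079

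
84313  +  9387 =93700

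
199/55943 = 199/55943 = 0.00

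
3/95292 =1/31764= 0.00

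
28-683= - 655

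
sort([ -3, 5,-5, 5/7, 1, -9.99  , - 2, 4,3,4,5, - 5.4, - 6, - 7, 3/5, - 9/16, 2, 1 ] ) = [ - 9.99,-7, - 6, -5.4,-5, - 3, - 2, - 9/16, 3/5, 5/7,1, 1, 2, 3, 4, 4, 5,5]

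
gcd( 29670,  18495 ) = 15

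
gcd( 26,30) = 2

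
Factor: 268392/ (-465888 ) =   -  53/92 = -2^( - 2 )* 23^( -1 )*53^1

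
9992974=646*15469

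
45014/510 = 88  +  67/255   =  88.26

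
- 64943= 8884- 73827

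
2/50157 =2/50157=0.00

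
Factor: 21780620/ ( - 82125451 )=-2^2*5^1 * 67^( - 1 )*457^1*821^( - 1)*1493^( - 1 ) * 2383^1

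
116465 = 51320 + 65145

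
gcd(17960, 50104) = 8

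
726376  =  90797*8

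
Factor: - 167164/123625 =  - 7268/5375= - 2^2*5^ ( - 3)*23^1*43^(  -  1 )*  79^1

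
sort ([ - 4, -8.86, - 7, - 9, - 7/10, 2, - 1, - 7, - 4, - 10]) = [ - 10 , - 9 , - 8.86, - 7, - 7, - 4, - 4, - 1, - 7/10, 2 ]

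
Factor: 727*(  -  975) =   -  708825 = -  3^1 *5^2*13^1  *  727^1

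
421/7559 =421/7559 = 0.06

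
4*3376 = 13504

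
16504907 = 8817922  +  7686985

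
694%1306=694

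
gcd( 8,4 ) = 4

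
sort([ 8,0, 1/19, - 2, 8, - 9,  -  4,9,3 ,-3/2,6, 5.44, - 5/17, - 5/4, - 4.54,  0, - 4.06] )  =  [ - 9 , -4.54, - 4.06, - 4 , - 2,-3/2, - 5/4, - 5/17,0, 0 , 1/19,3, 5.44 , 6,  8, 8,  9 ]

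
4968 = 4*1242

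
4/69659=4/69659 = 0.00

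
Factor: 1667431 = 23^1*72497^1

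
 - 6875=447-7322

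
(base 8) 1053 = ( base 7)1422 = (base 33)gr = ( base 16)22b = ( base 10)555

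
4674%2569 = 2105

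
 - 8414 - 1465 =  - 9879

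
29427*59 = 1736193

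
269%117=35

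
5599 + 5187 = 10786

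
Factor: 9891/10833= 3^1*7^1*23^( - 1 ) = 21/23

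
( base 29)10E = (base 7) 2331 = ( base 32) qn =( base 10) 855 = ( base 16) 357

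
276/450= 46/75   =  0.61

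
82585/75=16517/15 = 1101.13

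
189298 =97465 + 91833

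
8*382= 3056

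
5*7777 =38885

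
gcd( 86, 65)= 1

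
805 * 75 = 60375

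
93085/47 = 1980+25/47= 1980.53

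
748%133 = 83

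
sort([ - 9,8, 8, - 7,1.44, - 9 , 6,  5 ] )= [ - 9,-9, - 7,1.44, 5, 6,  8, 8 ] 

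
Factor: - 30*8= - 240 = -2^4*3^1 * 5^1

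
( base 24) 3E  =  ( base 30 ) 2q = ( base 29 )2S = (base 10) 86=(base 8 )126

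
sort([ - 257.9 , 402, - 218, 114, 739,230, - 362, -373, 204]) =[ - 373, - 362, - 257.9, - 218,114,204, 230, 402,739]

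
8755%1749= 10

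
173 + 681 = 854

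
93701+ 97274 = 190975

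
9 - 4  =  5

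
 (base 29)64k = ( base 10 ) 5182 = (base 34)4ge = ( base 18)FHG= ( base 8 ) 12076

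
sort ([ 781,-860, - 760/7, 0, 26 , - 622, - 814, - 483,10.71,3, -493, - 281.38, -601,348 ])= [- 860, - 814, - 622,  -  601, - 493,-483, - 281.38, -760/7,0,3, 10.71,26,348,781 ] 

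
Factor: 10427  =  10427^1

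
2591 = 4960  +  - 2369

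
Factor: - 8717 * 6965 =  -5^1* 7^1*23^1 * 199^1*379^1 = - 60713905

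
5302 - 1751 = 3551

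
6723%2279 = 2165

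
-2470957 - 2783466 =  - 5254423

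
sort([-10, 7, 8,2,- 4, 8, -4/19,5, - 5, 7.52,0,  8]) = [-10, - 5, - 4, - 4/19,0,2,5, 7,  7.52, 8,  8, 8]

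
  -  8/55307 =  - 8/55307 = - 0.00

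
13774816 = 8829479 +4945337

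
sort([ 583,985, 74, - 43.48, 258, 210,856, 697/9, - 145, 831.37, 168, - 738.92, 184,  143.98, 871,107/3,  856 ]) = [  -  738.92, - 145, - 43.48, 107/3,74, 697/9,143.98, 168, 184, 210,258, 583,831.37, 856,  856,871, 985 ]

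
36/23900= 9/5975 = 0.00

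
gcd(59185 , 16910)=8455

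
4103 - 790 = 3313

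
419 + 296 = 715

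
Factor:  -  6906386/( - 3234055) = 2^1*5^(  -  1 )*11^(-1 )*17^1*19^1*127^ ( - 1 )*463^(-1)*10691^1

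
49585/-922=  - 49585/922 = - 53.78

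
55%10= 5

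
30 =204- 174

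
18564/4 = 4641 = 4641.00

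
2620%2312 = 308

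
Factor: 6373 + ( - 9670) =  - 3297 = - 3^1*7^1*157^1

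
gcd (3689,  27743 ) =1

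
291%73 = 72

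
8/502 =4/251 = 0.02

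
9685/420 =1937/84= 23.06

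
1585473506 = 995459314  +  590014192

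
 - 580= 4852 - 5432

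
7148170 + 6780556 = 13928726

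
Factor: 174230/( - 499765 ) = - 38/109 = - 2^1*19^1*109^( - 1) 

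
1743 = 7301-5558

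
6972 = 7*996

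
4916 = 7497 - 2581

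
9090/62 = 146 + 19/31 = 146.61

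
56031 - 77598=-21567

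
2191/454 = 4 + 375/454 = 4.83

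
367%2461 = 367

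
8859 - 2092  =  6767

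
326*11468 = 3738568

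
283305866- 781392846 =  -498086980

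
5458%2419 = 620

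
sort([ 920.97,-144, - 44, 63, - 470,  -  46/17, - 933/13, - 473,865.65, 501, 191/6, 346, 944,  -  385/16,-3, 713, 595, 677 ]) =[ - 473, - 470,-144, - 933/13, - 44 , - 385/16, - 3, -46/17,  191/6, 63 , 346 , 501,595,677,713,865.65 , 920.97 , 944 ]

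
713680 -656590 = 57090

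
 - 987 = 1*( - 987 ) 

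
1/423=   1/423 = 0.00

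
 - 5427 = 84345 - 89772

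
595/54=595/54  =  11.02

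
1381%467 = 447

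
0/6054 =0 = 0.00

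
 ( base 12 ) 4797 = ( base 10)8035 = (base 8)17543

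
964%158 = 16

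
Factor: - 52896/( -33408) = 2^( - 2)*3^( - 1)*19^1  =  19/12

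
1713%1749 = 1713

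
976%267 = 175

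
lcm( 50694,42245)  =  253470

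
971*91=88361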